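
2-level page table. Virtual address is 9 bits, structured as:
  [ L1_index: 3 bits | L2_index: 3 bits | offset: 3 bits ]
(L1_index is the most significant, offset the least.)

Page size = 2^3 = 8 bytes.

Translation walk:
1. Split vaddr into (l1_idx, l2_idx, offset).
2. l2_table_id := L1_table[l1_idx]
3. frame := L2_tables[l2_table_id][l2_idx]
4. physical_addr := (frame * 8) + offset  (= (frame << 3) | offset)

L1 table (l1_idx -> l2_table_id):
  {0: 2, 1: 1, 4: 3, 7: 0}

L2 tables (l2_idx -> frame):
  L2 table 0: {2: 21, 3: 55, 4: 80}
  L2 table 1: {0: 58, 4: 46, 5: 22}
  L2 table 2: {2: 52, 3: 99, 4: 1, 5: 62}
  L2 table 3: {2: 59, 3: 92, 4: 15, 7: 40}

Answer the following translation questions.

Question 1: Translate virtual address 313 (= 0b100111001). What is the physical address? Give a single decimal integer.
Answer: 321

Derivation:
vaddr = 313 = 0b100111001
Split: l1_idx=4, l2_idx=7, offset=1
L1[4] = 3
L2[3][7] = 40
paddr = 40 * 8 + 1 = 321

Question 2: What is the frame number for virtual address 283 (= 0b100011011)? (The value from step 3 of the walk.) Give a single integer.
Answer: 92

Derivation:
vaddr = 283: l1_idx=4, l2_idx=3
L1[4] = 3; L2[3][3] = 92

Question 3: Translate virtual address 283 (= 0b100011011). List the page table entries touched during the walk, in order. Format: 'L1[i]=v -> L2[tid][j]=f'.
Answer: L1[4]=3 -> L2[3][3]=92

Derivation:
vaddr = 283 = 0b100011011
Split: l1_idx=4, l2_idx=3, offset=3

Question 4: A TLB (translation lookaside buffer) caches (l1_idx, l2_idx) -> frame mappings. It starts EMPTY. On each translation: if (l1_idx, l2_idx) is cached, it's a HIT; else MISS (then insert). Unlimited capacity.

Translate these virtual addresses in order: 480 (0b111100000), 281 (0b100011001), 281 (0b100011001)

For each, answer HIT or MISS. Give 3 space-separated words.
Answer: MISS MISS HIT

Derivation:
vaddr=480: (7,4) not in TLB -> MISS, insert
vaddr=281: (4,3) not in TLB -> MISS, insert
vaddr=281: (4,3) in TLB -> HIT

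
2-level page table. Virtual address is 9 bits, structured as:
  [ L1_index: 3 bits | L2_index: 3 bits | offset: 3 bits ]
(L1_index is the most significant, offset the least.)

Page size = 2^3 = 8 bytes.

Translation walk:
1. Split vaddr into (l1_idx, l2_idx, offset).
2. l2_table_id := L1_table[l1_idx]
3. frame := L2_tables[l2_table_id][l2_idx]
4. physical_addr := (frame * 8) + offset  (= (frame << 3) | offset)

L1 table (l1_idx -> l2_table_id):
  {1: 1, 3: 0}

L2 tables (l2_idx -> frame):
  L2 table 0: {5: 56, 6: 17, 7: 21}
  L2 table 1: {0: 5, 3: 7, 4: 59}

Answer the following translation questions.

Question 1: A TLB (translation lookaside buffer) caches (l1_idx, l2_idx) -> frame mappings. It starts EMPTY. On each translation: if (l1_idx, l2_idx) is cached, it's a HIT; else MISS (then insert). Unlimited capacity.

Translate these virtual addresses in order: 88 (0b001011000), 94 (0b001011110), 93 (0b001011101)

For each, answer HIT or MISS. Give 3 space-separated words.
Answer: MISS HIT HIT

Derivation:
vaddr=88: (1,3) not in TLB -> MISS, insert
vaddr=94: (1,3) in TLB -> HIT
vaddr=93: (1,3) in TLB -> HIT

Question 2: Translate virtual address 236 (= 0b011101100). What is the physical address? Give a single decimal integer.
vaddr = 236 = 0b011101100
Split: l1_idx=3, l2_idx=5, offset=4
L1[3] = 0
L2[0][5] = 56
paddr = 56 * 8 + 4 = 452

Answer: 452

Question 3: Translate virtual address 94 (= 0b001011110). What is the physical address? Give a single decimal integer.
vaddr = 94 = 0b001011110
Split: l1_idx=1, l2_idx=3, offset=6
L1[1] = 1
L2[1][3] = 7
paddr = 7 * 8 + 6 = 62

Answer: 62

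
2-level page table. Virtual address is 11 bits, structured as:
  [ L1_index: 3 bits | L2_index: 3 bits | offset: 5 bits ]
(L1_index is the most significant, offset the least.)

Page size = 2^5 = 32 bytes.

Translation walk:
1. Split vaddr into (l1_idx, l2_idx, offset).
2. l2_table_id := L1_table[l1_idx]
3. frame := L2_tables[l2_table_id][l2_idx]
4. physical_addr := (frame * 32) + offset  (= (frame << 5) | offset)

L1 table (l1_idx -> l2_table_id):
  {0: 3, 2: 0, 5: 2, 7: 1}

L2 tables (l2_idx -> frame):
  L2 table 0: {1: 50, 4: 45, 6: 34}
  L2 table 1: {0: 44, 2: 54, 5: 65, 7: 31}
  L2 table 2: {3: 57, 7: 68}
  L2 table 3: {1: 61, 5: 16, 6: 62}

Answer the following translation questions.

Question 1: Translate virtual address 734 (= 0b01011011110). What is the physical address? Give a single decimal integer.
Answer: 1118

Derivation:
vaddr = 734 = 0b01011011110
Split: l1_idx=2, l2_idx=6, offset=30
L1[2] = 0
L2[0][6] = 34
paddr = 34 * 32 + 30 = 1118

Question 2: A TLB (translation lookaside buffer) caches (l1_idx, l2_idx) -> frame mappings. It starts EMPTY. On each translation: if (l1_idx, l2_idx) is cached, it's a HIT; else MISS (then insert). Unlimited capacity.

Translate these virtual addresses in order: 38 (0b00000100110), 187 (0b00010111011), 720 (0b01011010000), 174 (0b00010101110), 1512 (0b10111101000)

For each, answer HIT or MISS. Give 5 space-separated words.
vaddr=38: (0,1) not in TLB -> MISS, insert
vaddr=187: (0,5) not in TLB -> MISS, insert
vaddr=720: (2,6) not in TLB -> MISS, insert
vaddr=174: (0,5) in TLB -> HIT
vaddr=1512: (5,7) not in TLB -> MISS, insert

Answer: MISS MISS MISS HIT MISS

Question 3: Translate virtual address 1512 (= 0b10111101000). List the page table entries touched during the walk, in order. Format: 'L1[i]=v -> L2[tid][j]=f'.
vaddr = 1512 = 0b10111101000
Split: l1_idx=5, l2_idx=7, offset=8

Answer: L1[5]=2 -> L2[2][7]=68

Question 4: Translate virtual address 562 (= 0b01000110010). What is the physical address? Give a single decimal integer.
vaddr = 562 = 0b01000110010
Split: l1_idx=2, l2_idx=1, offset=18
L1[2] = 0
L2[0][1] = 50
paddr = 50 * 32 + 18 = 1618

Answer: 1618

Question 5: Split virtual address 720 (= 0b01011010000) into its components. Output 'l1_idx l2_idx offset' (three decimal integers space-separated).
Answer: 2 6 16

Derivation:
vaddr = 720 = 0b01011010000
  top 3 bits -> l1_idx = 2
  next 3 bits -> l2_idx = 6
  bottom 5 bits -> offset = 16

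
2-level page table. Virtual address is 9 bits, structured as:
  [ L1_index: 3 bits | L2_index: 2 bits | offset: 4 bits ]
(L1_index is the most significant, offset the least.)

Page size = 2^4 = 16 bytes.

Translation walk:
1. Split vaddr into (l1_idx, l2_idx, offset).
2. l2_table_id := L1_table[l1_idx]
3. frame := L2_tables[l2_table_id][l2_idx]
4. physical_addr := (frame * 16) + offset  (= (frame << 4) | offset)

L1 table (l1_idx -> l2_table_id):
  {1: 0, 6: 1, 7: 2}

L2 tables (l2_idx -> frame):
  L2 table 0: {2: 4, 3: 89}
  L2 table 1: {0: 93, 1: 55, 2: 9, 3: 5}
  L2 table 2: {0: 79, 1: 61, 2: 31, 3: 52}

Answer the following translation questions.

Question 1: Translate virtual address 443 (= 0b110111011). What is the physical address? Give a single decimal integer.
vaddr = 443 = 0b110111011
Split: l1_idx=6, l2_idx=3, offset=11
L1[6] = 1
L2[1][3] = 5
paddr = 5 * 16 + 11 = 91

Answer: 91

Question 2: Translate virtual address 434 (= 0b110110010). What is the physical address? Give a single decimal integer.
Answer: 82

Derivation:
vaddr = 434 = 0b110110010
Split: l1_idx=6, l2_idx=3, offset=2
L1[6] = 1
L2[1][3] = 5
paddr = 5 * 16 + 2 = 82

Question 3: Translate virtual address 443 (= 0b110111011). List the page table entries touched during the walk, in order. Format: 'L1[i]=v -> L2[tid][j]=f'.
Answer: L1[6]=1 -> L2[1][3]=5

Derivation:
vaddr = 443 = 0b110111011
Split: l1_idx=6, l2_idx=3, offset=11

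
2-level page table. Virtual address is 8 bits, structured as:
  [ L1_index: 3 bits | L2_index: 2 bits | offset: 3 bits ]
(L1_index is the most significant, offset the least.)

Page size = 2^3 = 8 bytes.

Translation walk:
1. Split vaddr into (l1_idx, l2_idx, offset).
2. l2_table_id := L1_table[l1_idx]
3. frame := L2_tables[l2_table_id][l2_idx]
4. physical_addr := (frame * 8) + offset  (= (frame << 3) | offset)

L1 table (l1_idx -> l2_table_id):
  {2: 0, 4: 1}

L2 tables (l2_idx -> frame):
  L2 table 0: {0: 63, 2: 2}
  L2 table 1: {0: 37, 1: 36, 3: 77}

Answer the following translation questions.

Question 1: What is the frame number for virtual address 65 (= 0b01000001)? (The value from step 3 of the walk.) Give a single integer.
Answer: 63

Derivation:
vaddr = 65: l1_idx=2, l2_idx=0
L1[2] = 0; L2[0][0] = 63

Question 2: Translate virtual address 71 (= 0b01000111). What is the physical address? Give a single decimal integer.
Answer: 511

Derivation:
vaddr = 71 = 0b01000111
Split: l1_idx=2, l2_idx=0, offset=7
L1[2] = 0
L2[0][0] = 63
paddr = 63 * 8 + 7 = 511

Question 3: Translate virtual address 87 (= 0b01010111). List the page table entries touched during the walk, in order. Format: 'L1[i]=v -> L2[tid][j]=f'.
vaddr = 87 = 0b01010111
Split: l1_idx=2, l2_idx=2, offset=7

Answer: L1[2]=0 -> L2[0][2]=2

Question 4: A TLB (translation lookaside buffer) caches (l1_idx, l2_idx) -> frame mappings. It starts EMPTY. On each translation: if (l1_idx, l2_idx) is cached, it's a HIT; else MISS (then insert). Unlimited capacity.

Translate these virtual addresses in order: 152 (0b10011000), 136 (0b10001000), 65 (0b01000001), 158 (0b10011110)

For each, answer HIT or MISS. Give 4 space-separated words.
Answer: MISS MISS MISS HIT

Derivation:
vaddr=152: (4,3) not in TLB -> MISS, insert
vaddr=136: (4,1) not in TLB -> MISS, insert
vaddr=65: (2,0) not in TLB -> MISS, insert
vaddr=158: (4,3) in TLB -> HIT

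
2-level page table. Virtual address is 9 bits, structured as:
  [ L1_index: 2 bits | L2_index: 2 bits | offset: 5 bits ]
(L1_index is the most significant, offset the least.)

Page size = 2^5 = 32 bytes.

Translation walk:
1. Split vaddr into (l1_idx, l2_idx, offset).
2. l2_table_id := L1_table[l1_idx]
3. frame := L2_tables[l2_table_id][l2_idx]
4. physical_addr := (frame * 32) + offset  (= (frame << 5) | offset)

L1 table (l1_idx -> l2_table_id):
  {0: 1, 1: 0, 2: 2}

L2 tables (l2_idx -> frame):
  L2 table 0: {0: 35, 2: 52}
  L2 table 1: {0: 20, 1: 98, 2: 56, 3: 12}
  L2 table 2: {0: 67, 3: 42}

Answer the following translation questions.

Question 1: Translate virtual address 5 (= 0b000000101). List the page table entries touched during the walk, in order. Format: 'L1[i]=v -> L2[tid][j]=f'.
Answer: L1[0]=1 -> L2[1][0]=20

Derivation:
vaddr = 5 = 0b000000101
Split: l1_idx=0, l2_idx=0, offset=5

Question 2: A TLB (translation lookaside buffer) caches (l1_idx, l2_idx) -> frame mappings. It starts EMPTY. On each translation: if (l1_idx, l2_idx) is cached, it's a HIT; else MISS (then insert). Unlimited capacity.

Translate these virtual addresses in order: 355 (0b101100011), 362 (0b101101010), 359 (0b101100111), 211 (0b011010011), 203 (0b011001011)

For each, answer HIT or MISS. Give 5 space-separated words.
vaddr=355: (2,3) not in TLB -> MISS, insert
vaddr=362: (2,3) in TLB -> HIT
vaddr=359: (2,3) in TLB -> HIT
vaddr=211: (1,2) not in TLB -> MISS, insert
vaddr=203: (1,2) in TLB -> HIT

Answer: MISS HIT HIT MISS HIT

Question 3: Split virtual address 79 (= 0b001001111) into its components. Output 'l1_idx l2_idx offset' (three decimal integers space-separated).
Answer: 0 2 15

Derivation:
vaddr = 79 = 0b001001111
  top 2 bits -> l1_idx = 0
  next 2 bits -> l2_idx = 2
  bottom 5 bits -> offset = 15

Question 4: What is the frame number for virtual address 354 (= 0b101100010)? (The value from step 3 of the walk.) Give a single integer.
Answer: 42

Derivation:
vaddr = 354: l1_idx=2, l2_idx=3
L1[2] = 2; L2[2][3] = 42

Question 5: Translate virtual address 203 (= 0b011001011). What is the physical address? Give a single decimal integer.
vaddr = 203 = 0b011001011
Split: l1_idx=1, l2_idx=2, offset=11
L1[1] = 0
L2[0][2] = 52
paddr = 52 * 32 + 11 = 1675

Answer: 1675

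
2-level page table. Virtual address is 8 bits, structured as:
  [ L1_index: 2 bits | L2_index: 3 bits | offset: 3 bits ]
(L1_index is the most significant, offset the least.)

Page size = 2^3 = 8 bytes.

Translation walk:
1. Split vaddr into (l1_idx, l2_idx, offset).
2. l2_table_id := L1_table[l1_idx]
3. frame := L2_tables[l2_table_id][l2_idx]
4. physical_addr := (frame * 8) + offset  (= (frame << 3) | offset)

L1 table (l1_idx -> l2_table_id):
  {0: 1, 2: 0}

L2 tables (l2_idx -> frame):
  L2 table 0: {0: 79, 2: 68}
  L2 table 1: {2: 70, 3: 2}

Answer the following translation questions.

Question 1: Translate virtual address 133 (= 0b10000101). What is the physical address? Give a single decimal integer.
Answer: 637

Derivation:
vaddr = 133 = 0b10000101
Split: l1_idx=2, l2_idx=0, offset=5
L1[2] = 0
L2[0][0] = 79
paddr = 79 * 8 + 5 = 637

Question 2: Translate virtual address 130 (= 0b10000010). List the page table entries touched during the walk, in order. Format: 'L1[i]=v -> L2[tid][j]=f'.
vaddr = 130 = 0b10000010
Split: l1_idx=2, l2_idx=0, offset=2

Answer: L1[2]=0 -> L2[0][0]=79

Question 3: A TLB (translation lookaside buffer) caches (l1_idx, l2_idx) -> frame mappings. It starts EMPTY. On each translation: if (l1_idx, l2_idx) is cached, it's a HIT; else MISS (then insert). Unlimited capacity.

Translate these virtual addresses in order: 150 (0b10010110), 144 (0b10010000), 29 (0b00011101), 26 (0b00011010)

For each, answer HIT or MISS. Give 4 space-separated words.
vaddr=150: (2,2) not in TLB -> MISS, insert
vaddr=144: (2,2) in TLB -> HIT
vaddr=29: (0,3) not in TLB -> MISS, insert
vaddr=26: (0,3) in TLB -> HIT

Answer: MISS HIT MISS HIT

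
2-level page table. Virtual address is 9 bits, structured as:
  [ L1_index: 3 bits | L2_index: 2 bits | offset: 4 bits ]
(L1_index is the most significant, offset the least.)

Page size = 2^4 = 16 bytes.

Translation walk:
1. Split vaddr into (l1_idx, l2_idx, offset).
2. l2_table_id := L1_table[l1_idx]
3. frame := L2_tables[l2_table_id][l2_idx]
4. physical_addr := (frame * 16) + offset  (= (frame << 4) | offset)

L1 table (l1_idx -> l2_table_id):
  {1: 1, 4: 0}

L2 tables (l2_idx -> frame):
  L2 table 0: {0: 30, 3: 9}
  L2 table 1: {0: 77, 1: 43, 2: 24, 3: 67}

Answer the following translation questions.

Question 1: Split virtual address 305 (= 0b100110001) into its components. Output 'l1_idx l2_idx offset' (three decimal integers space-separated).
vaddr = 305 = 0b100110001
  top 3 bits -> l1_idx = 4
  next 2 bits -> l2_idx = 3
  bottom 4 bits -> offset = 1

Answer: 4 3 1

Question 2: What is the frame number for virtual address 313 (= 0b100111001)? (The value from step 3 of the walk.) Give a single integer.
Answer: 9

Derivation:
vaddr = 313: l1_idx=4, l2_idx=3
L1[4] = 0; L2[0][3] = 9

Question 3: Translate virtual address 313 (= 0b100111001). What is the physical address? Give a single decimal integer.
Answer: 153

Derivation:
vaddr = 313 = 0b100111001
Split: l1_idx=4, l2_idx=3, offset=9
L1[4] = 0
L2[0][3] = 9
paddr = 9 * 16 + 9 = 153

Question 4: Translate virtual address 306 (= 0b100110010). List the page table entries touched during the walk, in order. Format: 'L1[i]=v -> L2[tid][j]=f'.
vaddr = 306 = 0b100110010
Split: l1_idx=4, l2_idx=3, offset=2

Answer: L1[4]=0 -> L2[0][3]=9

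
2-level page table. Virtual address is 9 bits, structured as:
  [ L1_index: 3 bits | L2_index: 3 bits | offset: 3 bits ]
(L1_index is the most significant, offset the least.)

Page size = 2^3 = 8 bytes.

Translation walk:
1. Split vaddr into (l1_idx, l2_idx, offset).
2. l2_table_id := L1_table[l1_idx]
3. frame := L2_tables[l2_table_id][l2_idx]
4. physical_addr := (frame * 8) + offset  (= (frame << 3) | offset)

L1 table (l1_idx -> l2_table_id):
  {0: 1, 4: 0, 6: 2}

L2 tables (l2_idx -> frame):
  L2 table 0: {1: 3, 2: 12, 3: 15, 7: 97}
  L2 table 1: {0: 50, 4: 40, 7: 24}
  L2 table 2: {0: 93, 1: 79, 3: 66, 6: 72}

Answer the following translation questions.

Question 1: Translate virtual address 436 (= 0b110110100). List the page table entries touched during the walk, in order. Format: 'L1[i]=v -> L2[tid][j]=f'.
Answer: L1[6]=2 -> L2[2][6]=72

Derivation:
vaddr = 436 = 0b110110100
Split: l1_idx=6, l2_idx=6, offset=4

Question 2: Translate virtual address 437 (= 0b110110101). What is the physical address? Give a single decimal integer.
vaddr = 437 = 0b110110101
Split: l1_idx=6, l2_idx=6, offset=5
L1[6] = 2
L2[2][6] = 72
paddr = 72 * 8 + 5 = 581

Answer: 581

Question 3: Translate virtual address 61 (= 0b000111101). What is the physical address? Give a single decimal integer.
Answer: 197

Derivation:
vaddr = 61 = 0b000111101
Split: l1_idx=0, l2_idx=7, offset=5
L1[0] = 1
L2[1][7] = 24
paddr = 24 * 8 + 5 = 197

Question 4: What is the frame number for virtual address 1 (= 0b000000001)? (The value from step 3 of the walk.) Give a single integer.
Answer: 50

Derivation:
vaddr = 1: l1_idx=0, l2_idx=0
L1[0] = 1; L2[1][0] = 50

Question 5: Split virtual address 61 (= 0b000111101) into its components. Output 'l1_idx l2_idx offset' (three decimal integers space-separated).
Answer: 0 7 5

Derivation:
vaddr = 61 = 0b000111101
  top 3 bits -> l1_idx = 0
  next 3 bits -> l2_idx = 7
  bottom 3 bits -> offset = 5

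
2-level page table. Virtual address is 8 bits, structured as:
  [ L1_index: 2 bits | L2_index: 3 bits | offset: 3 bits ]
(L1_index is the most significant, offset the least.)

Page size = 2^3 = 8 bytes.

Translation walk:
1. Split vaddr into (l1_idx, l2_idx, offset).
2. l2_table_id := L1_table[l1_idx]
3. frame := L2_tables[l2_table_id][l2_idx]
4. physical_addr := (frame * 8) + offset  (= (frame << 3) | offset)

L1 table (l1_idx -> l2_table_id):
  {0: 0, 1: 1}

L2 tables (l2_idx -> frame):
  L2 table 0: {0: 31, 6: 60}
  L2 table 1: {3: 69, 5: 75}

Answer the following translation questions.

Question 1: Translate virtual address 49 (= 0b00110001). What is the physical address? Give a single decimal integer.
Answer: 481

Derivation:
vaddr = 49 = 0b00110001
Split: l1_idx=0, l2_idx=6, offset=1
L1[0] = 0
L2[0][6] = 60
paddr = 60 * 8 + 1 = 481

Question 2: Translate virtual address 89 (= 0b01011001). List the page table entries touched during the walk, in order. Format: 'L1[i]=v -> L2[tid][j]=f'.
Answer: L1[1]=1 -> L2[1][3]=69

Derivation:
vaddr = 89 = 0b01011001
Split: l1_idx=1, l2_idx=3, offset=1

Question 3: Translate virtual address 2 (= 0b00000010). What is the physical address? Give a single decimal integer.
vaddr = 2 = 0b00000010
Split: l1_idx=0, l2_idx=0, offset=2
L1[0] = 0
L2[0][0] = 31
paddr = 31 * 8 + 2 = 250

Answer: 250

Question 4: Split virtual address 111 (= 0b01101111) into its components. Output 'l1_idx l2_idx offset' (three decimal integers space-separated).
vaddr = 111 = 0b01101111
  top 2 bits -> l1_idx = 1
  next 3 bits -> l2_idx = 5
  bottom 3 bits -> offset = 7

Answer: 1 5 7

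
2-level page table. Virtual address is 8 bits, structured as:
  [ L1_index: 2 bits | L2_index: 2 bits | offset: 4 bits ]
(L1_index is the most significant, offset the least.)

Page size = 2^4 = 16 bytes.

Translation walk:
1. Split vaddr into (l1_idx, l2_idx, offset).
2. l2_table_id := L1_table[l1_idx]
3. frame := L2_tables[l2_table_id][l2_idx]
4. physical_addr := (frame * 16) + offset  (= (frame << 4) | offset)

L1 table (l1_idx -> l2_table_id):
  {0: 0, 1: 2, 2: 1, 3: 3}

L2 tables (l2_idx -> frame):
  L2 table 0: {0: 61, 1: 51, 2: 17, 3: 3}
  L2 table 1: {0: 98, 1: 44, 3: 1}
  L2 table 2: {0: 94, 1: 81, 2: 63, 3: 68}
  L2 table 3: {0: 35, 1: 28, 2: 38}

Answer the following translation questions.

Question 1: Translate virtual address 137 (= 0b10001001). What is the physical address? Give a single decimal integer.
Answer: 1577

Derivation:
vaddr = 137 = 0b10001001
Split: l1_idx=2, l2_idx=0, offset=9
L1[2] = 1
L2[1][0] = 98
paddr = 98 * 16 + 9 = 1577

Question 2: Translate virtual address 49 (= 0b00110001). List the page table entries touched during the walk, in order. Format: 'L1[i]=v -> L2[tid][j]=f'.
Answer: L1[0]=0 -> L2[0][3]=3

Derivation:
vaddr = 49 = 0b00110001
Split: l1_idx=0, l2_idx=3, offset=1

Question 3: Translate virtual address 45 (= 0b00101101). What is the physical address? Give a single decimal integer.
Answer: 285

Derivation:
vaddr = 45 = 0b00101101
Split: l1_idx=0, l2_idx=2, offset=13
L1[0] = 0
L2[0][2] = 17
paddr = 17 * 16 + 13 = 285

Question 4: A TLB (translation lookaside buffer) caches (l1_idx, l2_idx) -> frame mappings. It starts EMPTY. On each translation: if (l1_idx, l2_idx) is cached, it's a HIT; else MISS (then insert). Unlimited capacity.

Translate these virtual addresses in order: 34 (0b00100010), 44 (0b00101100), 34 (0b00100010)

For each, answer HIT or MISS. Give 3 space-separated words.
vaddr=34: (0,2) not in TLB -> MISS, insert
vaddr=44: (0,2) in TLB -> HIT
vaddr=34: (0,2) in TLB -> HIT

Answer: MISS HIT HIT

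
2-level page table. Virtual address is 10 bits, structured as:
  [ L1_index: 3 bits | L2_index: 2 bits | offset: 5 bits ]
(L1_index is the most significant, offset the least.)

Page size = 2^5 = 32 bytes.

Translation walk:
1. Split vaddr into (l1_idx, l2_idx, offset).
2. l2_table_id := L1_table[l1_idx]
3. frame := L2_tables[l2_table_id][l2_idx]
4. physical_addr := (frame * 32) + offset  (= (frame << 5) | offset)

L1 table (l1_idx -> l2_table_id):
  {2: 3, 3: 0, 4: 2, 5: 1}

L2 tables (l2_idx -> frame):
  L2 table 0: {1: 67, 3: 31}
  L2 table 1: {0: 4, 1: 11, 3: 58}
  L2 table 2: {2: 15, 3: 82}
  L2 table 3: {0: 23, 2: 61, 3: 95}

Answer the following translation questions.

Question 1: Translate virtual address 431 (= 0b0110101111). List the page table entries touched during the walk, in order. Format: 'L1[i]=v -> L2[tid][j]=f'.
vaddr = 431 = 0b0110101111
Split: l1_idx=3, l2_idx=1, offset=15

Answer: L1[3]=0 -> L2[0][1]=67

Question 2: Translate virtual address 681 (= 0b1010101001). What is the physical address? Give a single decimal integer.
Answer: 361

Derivation:
vaddr = 681 = 0b1010101001
Split: l1_idx=5, l2_idx=1, offset=9
L1[5] = 1
L2[1][1] = 11
paddr = 11 * 32 + 9 = 361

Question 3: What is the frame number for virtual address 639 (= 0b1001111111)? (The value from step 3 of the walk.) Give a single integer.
vaddr = 639: l1_idx=4, l2_idx=3
L1[4] = 2; L2[2][3] = 82

Answer: 82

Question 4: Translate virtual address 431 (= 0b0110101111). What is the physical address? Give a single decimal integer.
Answer: 2159

Derivation:
vaddr = 431 = 0b0110101111
Split: l1_idx=3, l2_idx=1, offset=15
L1[3] = 0
L2[0][1] = 67
paddr = 67 * 32 + 15 = 2159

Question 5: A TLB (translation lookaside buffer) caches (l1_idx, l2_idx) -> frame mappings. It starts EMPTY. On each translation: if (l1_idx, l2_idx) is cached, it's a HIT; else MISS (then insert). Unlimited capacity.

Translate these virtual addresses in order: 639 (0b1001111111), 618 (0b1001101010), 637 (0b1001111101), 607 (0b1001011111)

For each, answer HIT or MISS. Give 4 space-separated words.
vaddr=639: (4,3) not in TLB -> MISS, insert
vaddr=618: (4,3) in TLB -> HIT
vaddr=637: (4,3) in TLB -> HIT
vaddr=607: (4,2) not in TLB -> MISS, insert

Answer: MISS HIT HIT MISS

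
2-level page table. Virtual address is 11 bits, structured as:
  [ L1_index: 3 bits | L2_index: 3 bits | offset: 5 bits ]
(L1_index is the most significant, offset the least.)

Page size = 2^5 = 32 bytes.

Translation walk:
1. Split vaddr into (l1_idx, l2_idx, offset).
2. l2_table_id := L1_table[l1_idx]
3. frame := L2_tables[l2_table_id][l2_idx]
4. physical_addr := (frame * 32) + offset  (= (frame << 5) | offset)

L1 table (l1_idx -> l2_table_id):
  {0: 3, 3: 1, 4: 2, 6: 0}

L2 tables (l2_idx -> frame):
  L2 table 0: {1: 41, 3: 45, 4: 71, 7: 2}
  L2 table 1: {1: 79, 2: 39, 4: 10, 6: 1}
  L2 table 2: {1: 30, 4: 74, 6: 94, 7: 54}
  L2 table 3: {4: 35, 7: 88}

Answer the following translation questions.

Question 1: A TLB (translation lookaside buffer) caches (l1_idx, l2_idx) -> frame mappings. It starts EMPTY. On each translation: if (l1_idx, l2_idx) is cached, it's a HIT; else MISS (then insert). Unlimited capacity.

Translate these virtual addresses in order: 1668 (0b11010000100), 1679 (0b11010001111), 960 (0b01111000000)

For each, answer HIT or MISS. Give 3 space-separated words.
Answer: MISS HIT MISS

Derivation:
vaddr=1668: (6,4) not in TLB -> MISS, insert
vaddr=1679: (6,4) in TLB -> HIT
vaddr=960: (3,6) not in TLB -> MISS, insert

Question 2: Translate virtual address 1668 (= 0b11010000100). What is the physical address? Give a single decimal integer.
Answer: 2276

Derivation:
vaddr = 1668 = 0b11010000100
Split: l1_idx=6, l2_idx=4, offset=4
L1[6] = 0
L2[0][4] = 71
paddr = 71 * 32 + 4 = 2276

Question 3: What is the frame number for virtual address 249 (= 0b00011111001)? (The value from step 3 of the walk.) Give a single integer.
Answer: 88

Derivation:
vaddr = 249: l1_idx=0, l2_idx=7
L1[0] = 3; L2[3][7] = 88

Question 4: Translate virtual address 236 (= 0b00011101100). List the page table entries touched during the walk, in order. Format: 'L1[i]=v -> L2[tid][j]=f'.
Answer: L1[0]=3 -> L2[3][7]=88

Derivation:
vaddr = 236 = 0b00011101100
Split: l1_idx=0, l2_idx=7, offset=12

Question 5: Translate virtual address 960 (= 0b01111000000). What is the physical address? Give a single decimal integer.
Answer: 32

Derivation:
vaddr = 960 = 0b01111000000
Split: l1_idx=3, l2_idx=6, offset=0
L1[3] = 1
L2[1][6] = 1
paddr = 1 * 32 + 0 = 32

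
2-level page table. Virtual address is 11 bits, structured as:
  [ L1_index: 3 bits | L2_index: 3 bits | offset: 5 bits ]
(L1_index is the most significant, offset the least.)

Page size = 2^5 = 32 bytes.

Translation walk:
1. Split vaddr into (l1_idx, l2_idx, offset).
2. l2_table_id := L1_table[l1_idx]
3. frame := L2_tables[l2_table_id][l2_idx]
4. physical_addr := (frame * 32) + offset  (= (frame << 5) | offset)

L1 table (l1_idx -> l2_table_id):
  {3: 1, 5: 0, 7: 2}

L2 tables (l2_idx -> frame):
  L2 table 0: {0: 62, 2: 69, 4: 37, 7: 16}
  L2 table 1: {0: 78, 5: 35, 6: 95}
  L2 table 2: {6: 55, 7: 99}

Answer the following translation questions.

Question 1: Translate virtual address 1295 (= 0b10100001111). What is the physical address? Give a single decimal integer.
Answer: 1999

Derivation:
vaddr = 1295 = 0b10100001111
Split: l1_idx=5, l2_idx=0, offset=15
L1[5] = 0
L2[0][0] = 62
paddr = 62 * 32 + 15 = 1999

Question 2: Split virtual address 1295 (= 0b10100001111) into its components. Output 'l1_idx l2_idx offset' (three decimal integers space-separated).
vaddr = 1295 = 0b10100001111
  top 3 bits -> l1_idx = 5
  next 3 bits -> l2_idx = 0
  bottom 5 bits -> offset = 15

Answer: 5 0 15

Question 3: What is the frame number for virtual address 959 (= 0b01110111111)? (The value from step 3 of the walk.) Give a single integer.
vaddr = 959: l1_idx=3, l2_idx=5
L1[3] = 1; L2[1][5] = 35

Answer: 35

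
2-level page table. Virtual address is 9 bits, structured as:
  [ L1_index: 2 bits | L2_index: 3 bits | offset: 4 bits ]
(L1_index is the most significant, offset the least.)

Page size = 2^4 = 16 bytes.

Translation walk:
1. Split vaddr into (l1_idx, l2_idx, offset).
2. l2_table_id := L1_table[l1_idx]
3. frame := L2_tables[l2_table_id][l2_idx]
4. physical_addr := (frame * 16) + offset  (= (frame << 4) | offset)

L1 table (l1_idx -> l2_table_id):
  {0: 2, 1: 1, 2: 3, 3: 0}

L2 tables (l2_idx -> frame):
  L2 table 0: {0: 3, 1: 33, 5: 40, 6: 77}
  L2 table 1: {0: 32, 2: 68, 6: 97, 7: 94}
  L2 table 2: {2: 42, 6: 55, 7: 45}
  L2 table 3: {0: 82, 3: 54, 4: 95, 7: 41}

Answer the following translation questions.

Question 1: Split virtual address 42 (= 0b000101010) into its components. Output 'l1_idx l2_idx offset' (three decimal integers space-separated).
Answer: 0 2 10

Derivation:
vaddr = 42 = 0b000101010
  top 2 bits -> l1_idx = 0
  next 3 bits -> l2_idx = 2
  bottom 4 bits -> offset = 10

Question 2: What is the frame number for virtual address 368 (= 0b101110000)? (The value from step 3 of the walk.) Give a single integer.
Answer: 41

Derivation:
vaddr = 368: l1_idx=2, l2_idx=7
L1[2] = 3; L2[3][7] = 41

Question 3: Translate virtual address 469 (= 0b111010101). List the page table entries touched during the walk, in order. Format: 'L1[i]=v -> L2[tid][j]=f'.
vaddr = 469 = 0b111010101
Split: l1_idx=3, l2_idx=5, offset=5

Answer: L1[3]=0 -> L2[0][5]=40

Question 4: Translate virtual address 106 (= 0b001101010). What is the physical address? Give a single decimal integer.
Answer: 890

Derivation:
vaddr = 106 = 0b001101010
Split: l1_idx=0, l2_idx=6, offset=10
L1[0] = 2
L2[2][6] = 55
paddr = 55 * 16 + 10 = 890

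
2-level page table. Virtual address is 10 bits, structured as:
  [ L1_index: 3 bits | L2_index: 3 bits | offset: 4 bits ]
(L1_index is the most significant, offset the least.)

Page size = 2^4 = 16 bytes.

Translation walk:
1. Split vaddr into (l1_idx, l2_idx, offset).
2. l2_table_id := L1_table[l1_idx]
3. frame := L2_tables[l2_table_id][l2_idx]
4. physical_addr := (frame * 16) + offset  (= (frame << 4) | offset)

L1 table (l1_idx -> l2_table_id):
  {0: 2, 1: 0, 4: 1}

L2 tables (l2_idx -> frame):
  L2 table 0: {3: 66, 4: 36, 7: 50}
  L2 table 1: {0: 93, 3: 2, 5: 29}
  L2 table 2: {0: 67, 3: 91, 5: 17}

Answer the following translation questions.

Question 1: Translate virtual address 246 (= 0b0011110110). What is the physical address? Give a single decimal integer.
vaddr = 246 = 0b0011110110
Split: l1_idx=1, l2_idx=7, offset=6
L1[1] = 0
L2[0][7] = 50
paddr = 50 * 16 + 6 = 806

Answer: 806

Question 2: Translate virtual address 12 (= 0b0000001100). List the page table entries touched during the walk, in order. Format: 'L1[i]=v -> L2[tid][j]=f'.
Answer: L1[0]=2 -> L2[2][0]=67

Derivation:
vaddr = 12 = 0b0000001100
Split: l1_idx=0, l2_idx=0, offset=12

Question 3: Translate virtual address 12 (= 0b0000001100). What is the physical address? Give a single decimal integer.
Answer: 1084

Derivation:
vaddr = 12 = 0b0000001100
Split: l1_idx=0, l2_idx=0, offset=12
L1[0] = 2
L2[2][0] = 67
paddr = 67 * 16 + 12 = 1084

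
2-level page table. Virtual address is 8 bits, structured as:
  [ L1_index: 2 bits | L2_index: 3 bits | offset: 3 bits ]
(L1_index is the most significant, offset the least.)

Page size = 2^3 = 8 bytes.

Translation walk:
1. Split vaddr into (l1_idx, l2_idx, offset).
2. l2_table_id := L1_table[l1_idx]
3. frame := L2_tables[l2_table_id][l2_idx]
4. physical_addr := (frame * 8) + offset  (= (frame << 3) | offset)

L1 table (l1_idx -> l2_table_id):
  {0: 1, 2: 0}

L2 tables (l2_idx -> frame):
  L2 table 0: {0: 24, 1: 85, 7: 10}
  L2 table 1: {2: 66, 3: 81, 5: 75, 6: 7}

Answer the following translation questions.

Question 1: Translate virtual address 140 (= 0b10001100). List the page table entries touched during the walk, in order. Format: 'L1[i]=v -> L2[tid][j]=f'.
vaddr = 140 = 0b10001100
Split: l1_idx=2, l2_idx=1, offset=4

Answer: L1[2]=0 -> L2[0][1]=85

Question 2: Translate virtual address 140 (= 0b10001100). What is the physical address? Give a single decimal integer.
vaddr = 140 = 0b10001100
Split: l1_idx=2, l2_idx=1, offset=4
L1[2] = 0
L2[0][1] = 85
paddr = 85 * 8 + 4 = 684

Answer: 684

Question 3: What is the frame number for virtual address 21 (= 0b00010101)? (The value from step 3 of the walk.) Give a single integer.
Answer: 66

Derivation:
vaddr = 21: l1_idx=0, l2_idx=2
L1[0] = 1; L2[1][2] = 66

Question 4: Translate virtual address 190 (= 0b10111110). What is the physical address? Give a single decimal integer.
Answer: 86

Derivation:
vaddr = 190 = 0b10111110
Split: l1_idx=2, l2_idx=7, offset=6
L1[2] = 0
L2[0][7] = 10
paddr = 10 * 8 + 6 = 86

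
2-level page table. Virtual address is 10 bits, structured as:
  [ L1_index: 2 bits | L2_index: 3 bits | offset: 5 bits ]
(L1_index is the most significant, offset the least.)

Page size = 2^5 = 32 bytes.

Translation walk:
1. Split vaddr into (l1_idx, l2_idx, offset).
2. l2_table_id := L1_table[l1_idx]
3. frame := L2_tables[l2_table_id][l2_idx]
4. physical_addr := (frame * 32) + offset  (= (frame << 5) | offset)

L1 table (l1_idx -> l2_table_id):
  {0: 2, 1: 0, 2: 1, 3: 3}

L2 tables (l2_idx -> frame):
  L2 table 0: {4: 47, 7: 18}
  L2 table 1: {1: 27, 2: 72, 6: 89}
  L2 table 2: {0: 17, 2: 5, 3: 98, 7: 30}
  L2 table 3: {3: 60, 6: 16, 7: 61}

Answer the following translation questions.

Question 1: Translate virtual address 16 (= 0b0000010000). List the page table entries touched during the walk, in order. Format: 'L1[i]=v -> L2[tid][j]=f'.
Answer: L1[0]=2 -> L2[2][0]=17

Derivation:
vaddr = 16 = 0b0000010000
Split: l1_idx=0, l2_idx=0, offset=16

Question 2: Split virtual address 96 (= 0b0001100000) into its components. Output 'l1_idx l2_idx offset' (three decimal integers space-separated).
vaddr = 96 = 0b0001100000
  top 2 bits -> l1_idx = 0
  next 3 bits -> l2_idx = 3
  bottom 5 bits -> offset = 0

Answer: 0 3 0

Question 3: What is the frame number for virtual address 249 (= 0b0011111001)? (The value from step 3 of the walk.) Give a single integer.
Answer: 30

Derivation:
vaddr = 249: l1_idx=0, l2_idx=7
L1[0] = 2; L2[2][7] = 30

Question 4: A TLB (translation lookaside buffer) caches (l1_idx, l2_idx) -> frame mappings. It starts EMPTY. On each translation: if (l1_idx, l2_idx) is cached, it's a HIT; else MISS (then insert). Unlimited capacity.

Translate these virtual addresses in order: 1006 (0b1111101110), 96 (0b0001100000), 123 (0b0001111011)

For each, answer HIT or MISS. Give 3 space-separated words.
vaddr=1006: (3,7) not in TLB -> MISS, insert
vaddr=96: (0,3) not in TLB -> MISS, insert
vaddr=123: (0,3) in TLB -> HIT

Answer: MISS MISS HIT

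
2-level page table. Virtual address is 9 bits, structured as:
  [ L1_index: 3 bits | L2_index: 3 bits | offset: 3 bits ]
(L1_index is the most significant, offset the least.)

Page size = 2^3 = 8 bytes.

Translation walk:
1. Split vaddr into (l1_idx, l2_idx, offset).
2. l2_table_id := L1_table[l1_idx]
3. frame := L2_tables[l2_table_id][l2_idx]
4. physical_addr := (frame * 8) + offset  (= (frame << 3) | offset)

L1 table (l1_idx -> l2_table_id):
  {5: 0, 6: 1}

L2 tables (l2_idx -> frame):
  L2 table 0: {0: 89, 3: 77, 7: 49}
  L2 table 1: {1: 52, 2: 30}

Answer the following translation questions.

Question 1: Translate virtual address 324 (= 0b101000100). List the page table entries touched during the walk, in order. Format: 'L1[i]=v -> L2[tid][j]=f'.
Answer: L1[5]=0 -> L2[0][0]=89

Derivation:
vaddr = 324 = 0b101000100
Split: l1_idx=5, l2_idx=0, offset=4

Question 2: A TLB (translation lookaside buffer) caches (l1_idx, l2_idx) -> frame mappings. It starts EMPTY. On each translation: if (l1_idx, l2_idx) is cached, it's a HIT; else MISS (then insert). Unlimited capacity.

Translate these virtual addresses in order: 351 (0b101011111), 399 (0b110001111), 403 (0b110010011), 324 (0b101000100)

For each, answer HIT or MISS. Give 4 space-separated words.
Answer: MISS MISS MISS MISS

Derivation:
vaddr=351: (5,3) not in TLB -> MISS, insert
vaddr=399: (6,1) not in TLB -> MISS, insert
vaddr=403: (6,2) not in TLB -> MISS, insert
vaddr=324: (5,0) not in TLB -> MISS, insert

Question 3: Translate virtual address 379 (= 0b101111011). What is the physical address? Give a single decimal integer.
vaddr = 379 = 0b101111011
Split: l1_idx=5, l2_idx=7, offset=3
L1[5] = 0
L2[0][7] = 49
paddr = 49 * 8 + 3 = 395

Answer: 395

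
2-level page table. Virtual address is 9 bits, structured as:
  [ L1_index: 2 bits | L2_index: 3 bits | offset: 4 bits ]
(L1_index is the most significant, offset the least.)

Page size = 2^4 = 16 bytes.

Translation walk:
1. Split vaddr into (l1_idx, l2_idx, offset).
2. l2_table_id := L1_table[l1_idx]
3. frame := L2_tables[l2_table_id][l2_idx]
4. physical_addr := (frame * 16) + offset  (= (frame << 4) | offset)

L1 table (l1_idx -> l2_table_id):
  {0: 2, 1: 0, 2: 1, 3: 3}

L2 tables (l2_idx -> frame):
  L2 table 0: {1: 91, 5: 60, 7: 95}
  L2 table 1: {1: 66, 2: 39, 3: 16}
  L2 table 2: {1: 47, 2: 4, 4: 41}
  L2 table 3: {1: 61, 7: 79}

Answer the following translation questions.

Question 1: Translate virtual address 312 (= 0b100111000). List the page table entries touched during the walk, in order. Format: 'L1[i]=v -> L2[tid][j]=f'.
Answer: L1[2]=1 -> L2[1][3]=16

Derivation:
vaddr = 312 = 0b100111000
Split: l1_idx=2, l2_idx=3, offset=8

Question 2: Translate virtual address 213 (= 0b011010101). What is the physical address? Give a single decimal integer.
Answer: 965

Derivation:
vaddr = 213 = 0b011010101
Split: l1_idx=1, l2_idx=5, offset=5
L1[1] = 0
L2[0][5] = 60
paddr = 60 * 16 + 5 = 965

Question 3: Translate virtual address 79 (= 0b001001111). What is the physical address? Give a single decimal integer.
Answer: 671

Derivation:
vaddr = 79 = 0b001001111
Split: l1_idx=0, l2_idx=4, offset=15
L1[0] = 2
L2[2][4] = 41
paddr = 41 * 16 + 15 = 671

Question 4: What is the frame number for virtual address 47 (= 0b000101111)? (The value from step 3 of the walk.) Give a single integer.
vaddr = 47: l1_idx=0, l2_idx=2
L1[0] = 2; L2[2][2] = 4

Answer: 4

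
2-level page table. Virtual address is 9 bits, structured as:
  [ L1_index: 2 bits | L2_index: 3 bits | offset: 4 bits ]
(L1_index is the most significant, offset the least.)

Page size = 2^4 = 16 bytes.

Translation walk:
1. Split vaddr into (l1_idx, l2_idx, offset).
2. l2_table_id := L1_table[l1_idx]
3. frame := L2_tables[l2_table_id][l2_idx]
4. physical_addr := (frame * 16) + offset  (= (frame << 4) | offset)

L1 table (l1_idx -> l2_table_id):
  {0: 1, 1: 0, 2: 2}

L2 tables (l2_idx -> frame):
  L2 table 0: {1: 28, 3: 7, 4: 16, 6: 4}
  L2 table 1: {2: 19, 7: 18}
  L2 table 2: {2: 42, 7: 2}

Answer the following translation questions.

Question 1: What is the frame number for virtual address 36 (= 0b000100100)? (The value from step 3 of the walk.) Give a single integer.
vaddr = 36: l1_idx=0, l2_idx=2
L1[0] = 1; L2[1][2] = 19

Answer: 19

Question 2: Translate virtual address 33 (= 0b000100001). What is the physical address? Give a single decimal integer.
vaddr = 33 = 0b000100001
Split: l1_idx=0, l2_idx=2, offset=1
L1[0] = 1
L2[1][2] = 19
paddr = 19 * 16 + 1 = 305

Answer: 305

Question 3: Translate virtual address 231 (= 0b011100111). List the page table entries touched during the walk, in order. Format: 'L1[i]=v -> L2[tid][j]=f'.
Answer: L1[1]=0 -> L2[0][6]=4

Derivation:
vaddr = 231 = 0b011100111
Split: l1_idx=1, l2_idx=6, offset=7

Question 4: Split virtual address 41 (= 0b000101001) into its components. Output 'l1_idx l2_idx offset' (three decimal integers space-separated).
vaddr = 41 = 0b000101001
  top 2 bits -> l1_idx = 0
  next 3 bits -> l2_idx = 2
  bottom 4 bits -> offset = 9

Answer: 0 2 9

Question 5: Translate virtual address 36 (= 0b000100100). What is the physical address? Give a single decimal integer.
vaddr = 36 = 0b000100100
Split: l1_idx=0, l2_idx=2, offset=4
L1[0] = 1
L2[1][2] = 19
paddr = 19 * 16 + 4 = 308

Answer: 308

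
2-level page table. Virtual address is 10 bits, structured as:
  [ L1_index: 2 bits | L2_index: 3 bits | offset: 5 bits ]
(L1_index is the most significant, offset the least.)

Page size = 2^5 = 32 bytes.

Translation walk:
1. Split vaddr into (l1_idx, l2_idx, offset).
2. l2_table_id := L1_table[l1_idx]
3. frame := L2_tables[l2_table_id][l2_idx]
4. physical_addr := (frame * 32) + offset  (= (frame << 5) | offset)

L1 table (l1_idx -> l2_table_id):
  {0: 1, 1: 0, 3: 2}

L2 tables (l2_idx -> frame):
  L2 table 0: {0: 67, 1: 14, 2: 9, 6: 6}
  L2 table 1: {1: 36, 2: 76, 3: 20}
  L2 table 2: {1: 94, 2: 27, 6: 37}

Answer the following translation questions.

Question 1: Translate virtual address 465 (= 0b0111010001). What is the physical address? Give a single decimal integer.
Answer: 209

Derivation:
vaddr = 465 = 0b0111010001
Split: l1_idx=1, l2_idx=6, offset=17
L1[1] = 0
L2[0][6] = 6
paddr = 6 * 32 + 17 = 209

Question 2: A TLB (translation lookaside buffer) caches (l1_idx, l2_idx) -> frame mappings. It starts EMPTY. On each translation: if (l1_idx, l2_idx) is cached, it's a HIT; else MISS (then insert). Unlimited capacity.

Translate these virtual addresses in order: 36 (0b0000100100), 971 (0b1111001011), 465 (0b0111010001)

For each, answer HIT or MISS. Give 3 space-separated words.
vaddr=36: (0,1) not in TLB -> MISS, insert
vaddr=971: (3,6) not in TLB -> MISS, insert
vaddr=465: (1,6) not in TLB -> MISS, insert

Answer: MISS MISS MISS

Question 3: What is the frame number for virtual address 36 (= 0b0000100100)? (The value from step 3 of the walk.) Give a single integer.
vaddr = 36: l1_idx=0, l2_idx=1
L1[0] = 1; L2[1][1] = 36

Answer: 36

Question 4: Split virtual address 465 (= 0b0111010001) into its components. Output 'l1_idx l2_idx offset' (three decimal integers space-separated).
Answer: 1 6 17

Derivation:
vaddr = 465 = 0b0111010001
  top 2 bits -> l1_idx = 1
  next 3 bits -> l2_idx = 6
  bottom 5 bits -> offset = 17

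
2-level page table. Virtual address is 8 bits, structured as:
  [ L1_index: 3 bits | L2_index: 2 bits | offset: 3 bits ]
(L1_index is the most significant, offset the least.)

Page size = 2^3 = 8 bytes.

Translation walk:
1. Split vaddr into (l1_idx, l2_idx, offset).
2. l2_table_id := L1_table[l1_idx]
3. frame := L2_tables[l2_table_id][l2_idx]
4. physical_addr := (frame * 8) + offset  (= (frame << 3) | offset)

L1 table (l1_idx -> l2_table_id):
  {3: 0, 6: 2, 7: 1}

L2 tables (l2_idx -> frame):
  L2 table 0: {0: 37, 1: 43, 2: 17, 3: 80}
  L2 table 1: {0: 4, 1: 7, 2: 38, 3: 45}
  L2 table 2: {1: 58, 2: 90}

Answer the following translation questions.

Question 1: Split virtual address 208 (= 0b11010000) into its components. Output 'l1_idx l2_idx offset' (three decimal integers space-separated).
vaddr = 208 = 0b11010000
  top 3 bits -> l1_idx = 6
  next 2 bits -> l2_idx = 2
  bottom 3 bits -> offset = 0

Answer: 6 2 0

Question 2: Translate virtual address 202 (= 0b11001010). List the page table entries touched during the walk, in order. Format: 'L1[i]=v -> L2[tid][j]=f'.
vaddr = 202 = 0b11001010
Split: l1_idx=6, l2_idx=1, offset=2

Answer: L1[6]=2 -> L2[2][1]=58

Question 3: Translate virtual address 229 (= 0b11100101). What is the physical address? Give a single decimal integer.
Answer: 37

Derivation:
vaddr = 229 = 0b11100101
Split: l1_idx=7, l2_idx=0, offset=5
L1[7] = 1
L2[1][0] = 4
paddr = 4 * 8 + 5 = 37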